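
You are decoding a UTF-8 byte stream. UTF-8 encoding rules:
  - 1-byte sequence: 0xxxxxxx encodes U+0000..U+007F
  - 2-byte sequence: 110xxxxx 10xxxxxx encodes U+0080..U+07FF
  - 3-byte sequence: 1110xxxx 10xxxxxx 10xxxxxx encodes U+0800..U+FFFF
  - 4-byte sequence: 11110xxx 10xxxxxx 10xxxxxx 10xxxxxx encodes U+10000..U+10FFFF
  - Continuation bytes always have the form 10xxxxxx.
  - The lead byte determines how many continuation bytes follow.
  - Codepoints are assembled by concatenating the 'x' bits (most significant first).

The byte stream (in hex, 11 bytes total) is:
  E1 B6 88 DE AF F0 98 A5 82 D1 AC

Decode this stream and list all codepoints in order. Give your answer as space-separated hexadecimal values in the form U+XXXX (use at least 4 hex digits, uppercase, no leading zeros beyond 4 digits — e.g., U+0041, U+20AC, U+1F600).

Answer: U+1D88 U+07AF U+18942 U+046C

Derivation:
Byte[0]=E1: 3-byte lead, need 2 cont bytes. acc=0x1
Byte[1]=B6: continuation. acc=(acc<<6)|0x36=0x76
Byte[2]=88: continuation. acc=(acc<<6)|0x08=0x1D88
Completed: cp=U+1D88 (starts at byte 0)
Byte[3]=DE: 2-byte lead, need 1 cont bytes. acc=0x1E
Byte[4]=AF: continuation. acc=(acc<<6)|0x2F=0x7AF
Completed: cp=U+07AF (starts at byte 3)
Byte[5]=F0: 4-byte lead, need 3 cont bytes. acc=0x0
Byte[6]=98: continuation. acc=(acc<<6)|0x18=0x18
Byte[7]=A5: continuation. acc=(acc<<6)|0x25=0x625
Byte[8]=82: continuation. acc=(acc<<6)|0x02=0x18942
Completed: cp=U+18942 (starts at byte 5)
Byte[9]=D1: 2-byte lead, need 1 cont bytes. acc=0x11
Byte[10]=AC: continuation. acc=(acc<<6)|0x2C=0x46C
Completed: cp=U+046C (starts at byte 9)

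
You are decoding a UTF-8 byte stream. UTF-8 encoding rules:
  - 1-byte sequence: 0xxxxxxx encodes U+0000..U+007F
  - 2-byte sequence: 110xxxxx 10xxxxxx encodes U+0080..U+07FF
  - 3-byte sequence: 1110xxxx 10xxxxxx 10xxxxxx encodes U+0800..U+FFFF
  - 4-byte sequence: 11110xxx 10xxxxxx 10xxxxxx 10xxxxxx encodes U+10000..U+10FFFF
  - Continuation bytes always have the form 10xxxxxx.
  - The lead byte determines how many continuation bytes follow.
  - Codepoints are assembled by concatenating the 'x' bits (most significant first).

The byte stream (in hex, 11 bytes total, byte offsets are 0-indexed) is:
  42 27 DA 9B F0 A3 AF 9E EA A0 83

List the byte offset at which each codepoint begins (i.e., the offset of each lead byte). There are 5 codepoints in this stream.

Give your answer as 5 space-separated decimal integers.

Byte[0]=42: 1-byte ASCII. cp=U+0042
Byte[1]=27: 1-byte ASCII. cp=U+0027
Byte[2]=DA: 2-byte lead, need 1 cont bytes. acc=0x1A
Byte[3]=9B: continuation. acc=(acc<<6)|0x1B=0x69B
Completed: cp=U+069B (starts at byte 2)
Byte[4]=F0: 4-byte lead, need 3 cont bytes. acc=0x0
Byte[5]=A3: continuation. acc=(acc<<6)|0x23=0x23
Byte[6]=AF: continuation. acc=(acc<<6)|0x2F=0x8EF
Byte[7]=9E: continuation. acc=(acc<<6)|0x1E=0x23BDE
Completed: cp=U+23BDE (starts at byte 4)
Byte[8]=EA: 3-byte lead, need 2 cont bytes. acc=0xA
Byte[9]=A0: continuation. acc=(acc<<6)|0x20=0x2A0
Byte[10]=83: continuation. acc=(acc<<6)|0x03=0xA803
Completed: cp=U+A803 (starts at byte 8)

Answer: 0 1 2 4 8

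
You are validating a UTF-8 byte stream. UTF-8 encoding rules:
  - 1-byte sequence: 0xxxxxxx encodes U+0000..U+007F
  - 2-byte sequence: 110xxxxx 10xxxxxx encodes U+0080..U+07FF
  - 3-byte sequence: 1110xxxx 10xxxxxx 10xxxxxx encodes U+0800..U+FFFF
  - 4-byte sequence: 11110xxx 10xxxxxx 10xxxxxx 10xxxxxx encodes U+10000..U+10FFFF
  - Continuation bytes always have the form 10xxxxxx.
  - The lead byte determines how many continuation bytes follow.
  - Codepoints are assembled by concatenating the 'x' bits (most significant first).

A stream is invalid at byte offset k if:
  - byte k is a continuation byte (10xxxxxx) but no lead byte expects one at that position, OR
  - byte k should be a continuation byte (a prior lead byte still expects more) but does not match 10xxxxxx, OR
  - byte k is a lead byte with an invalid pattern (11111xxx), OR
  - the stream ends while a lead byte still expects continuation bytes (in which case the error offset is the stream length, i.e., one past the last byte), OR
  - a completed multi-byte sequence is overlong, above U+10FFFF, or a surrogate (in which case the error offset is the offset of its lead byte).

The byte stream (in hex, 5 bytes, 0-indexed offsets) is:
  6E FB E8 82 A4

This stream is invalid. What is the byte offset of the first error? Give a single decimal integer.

Byte[0]=6E: 1-byte ASCII. cp=U+006E
Byte[1]=FB: INVALID lead byte (not 0xxx/110x/1110/11110)

Answer: 1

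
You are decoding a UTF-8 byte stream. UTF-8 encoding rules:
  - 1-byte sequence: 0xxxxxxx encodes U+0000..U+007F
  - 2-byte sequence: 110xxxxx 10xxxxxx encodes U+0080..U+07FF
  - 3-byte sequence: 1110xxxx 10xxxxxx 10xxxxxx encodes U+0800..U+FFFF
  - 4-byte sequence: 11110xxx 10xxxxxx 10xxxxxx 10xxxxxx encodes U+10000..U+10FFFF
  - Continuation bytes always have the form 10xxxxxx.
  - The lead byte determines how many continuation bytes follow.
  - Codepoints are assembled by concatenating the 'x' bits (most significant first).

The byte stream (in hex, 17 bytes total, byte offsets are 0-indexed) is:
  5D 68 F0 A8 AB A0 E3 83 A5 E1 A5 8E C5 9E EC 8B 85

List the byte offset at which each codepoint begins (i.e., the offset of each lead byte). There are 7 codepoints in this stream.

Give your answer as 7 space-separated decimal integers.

Byte[0]=5D: 1-byte ASCII. cp=U+005D
Byte[1]=68: 1-byte ASCII. cp=U+0068
Byte[2]=F0: 4-byte lead, need 3 cont bytes. acc=0x0
Byte[3]=A8: continuation. acc=(acc<<6)|0x28=0x28
Byte[4]=AB: continuation. acc=(acc<<6)|0x2B=0xA2B
Byte[5]=A0: continuation. acc=(acc<<6)|0x20=0x28AE0
Completed: cp=U+28AE0 (starts at byte 2)
Byte[6]=E3: 3-byte lead, need 2 cont bytes. acc=0x3
Byte[7]=83: continuation. acc=(acc<<6)|0x03=0xC3
Byte[8]=A5: continuation. acc=(acc<<6)|0x25=0x30E5
Completed: cp=U+30E5 (starts at byte 6)
Byte[9]=E1: 3-byte lead, need 2 cont bytes. acc=0x1
Byte[10]=A5: continuation. acc=(acc<<6)|0x25=0x65
Byte[11]=8E: continuation. acc=(acc<<6)|0x0E=0x194E
Completed: cp=U+194E (starts at byte 9)
Byte[12]=C5: 2-byte lead, need 1 cont bytes. acc=0x5
Byte[13]=9E: continuation. acc=(acc<<6)|0x1E=0x15E
Completed: cp=U+015E (starts at byte 12)
Byte[14]=EC: 3-byte lead, need 2 cont bytes. acc=0xC
Byte[15]=8B: continuation. acc=(acc<<6)|0x0B=0x30B
Byte[16]=85: continuation. acc=(acc<<6)|0x05=0xC2C5
Completed: cp=U+C2C5 (starts at byte 14)

Answer: 0 1 2 6 9 12 14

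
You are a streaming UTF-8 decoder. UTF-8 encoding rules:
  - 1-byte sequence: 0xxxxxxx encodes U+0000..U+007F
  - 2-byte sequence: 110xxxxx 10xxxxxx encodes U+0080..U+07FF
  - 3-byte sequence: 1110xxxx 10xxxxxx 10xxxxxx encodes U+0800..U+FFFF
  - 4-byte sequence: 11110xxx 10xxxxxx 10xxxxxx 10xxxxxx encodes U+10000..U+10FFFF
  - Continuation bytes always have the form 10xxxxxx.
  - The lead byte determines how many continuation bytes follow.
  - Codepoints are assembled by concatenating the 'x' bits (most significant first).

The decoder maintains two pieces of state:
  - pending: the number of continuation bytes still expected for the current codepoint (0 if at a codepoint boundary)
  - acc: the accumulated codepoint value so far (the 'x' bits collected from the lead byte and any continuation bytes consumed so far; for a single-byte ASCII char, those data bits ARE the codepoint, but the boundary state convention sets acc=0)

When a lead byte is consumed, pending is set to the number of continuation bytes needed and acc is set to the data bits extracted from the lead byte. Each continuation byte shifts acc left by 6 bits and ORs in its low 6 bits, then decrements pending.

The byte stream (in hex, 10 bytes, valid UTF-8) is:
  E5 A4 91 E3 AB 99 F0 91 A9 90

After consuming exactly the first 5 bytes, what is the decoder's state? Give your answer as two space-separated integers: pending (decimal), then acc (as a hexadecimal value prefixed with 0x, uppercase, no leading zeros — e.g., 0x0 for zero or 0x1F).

Answer: 1 0xEB

Derivation:
Byte[0]=E5: 3-byte lead. pending=2, acc=0x5
Byte[1]=A4: continuation. acc=(acc<<6)|0x24=0x164, pending=1
Byte[2]=91: continuation. acc=(acc<<6)|0x11=0x5911, pending=0
Byte[3]=E3: 3-byte lead. pending=2, acc=0x3
Byte[4]=AB: continuation. acc=(acc<<6)|0x2B=0xEB, pending=1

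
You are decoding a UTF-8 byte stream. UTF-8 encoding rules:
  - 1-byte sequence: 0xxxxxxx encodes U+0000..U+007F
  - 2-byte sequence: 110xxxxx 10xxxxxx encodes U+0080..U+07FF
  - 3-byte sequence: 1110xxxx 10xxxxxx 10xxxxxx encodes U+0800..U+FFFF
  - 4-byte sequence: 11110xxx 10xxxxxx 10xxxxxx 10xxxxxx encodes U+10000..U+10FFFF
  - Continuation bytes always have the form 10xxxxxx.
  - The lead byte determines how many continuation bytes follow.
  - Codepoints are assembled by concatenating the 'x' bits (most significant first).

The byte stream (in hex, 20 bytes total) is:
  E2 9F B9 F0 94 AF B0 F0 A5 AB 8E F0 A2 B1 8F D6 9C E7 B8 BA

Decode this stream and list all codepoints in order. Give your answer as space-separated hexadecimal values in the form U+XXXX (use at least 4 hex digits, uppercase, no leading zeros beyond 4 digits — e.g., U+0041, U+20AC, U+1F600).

Byte[0]=E2: 3-byte lead, need 2 cont bytes. acc=0x2
Byte[1]=9F: continuation. acc=(acc<<6)|0x1F=0x9F
Byte[2]=B9: continuation. acc=(acc<<6)|0x39=0x27F9
Completed: cp=U+27F9 (starts at byte 0)
Byte[3]=F0: 4-byte lead, need 3 cont bytes. acc=0x0
Byte[4]=94: continuation. acc=(acc<<6)|0x14=0x14
Byte[5]=AF: continuation. acc=(acc<<6)|0x2F=0x52F
Byte[6]=B0: continuation. acc=(acc<<6)|0x30=0x14BF0
Completed: cp=U+14BF0 (starts at byte 3)
Byte[7]=F0: 4-byte lead, need 3 cont bytes. acc=0x0
Byte[8]=A5: continuation. acc=(acc<<6)|0x25=0x25
Byte[9]=AB: continuation. acc=(acc<<6)|0x2B=0x96B
Byte[10]=8E: continuation. acc=(acc<<6)|0x0E=0x25ACE
Completed: cp=U+25ACE (starts at byte 7)
Byte[11]=F0: 4-byte lead, need 3 cont bytes. acc=0x0
Byte[12]=A2: continuation. acc=(acc<<6)|0x22=0x22
Byte[13]=B1: continuation. acc=(acc<<6)|0x31=0x8B1
Byte[14]=8F: continuation. acc=(acc<<6)|0x0F=0x22C4F
Completed: cp=U+22C4F (starts at byte 11)
Byte[15]=D6: 2-byte lead, need 1 cont bytes. acc=0x16
Byte[16]=9C: continuation. acc=(acc<<6)|0x1C=0x59C
Completed: cp=U+059C (starts at byte 15)
Byte[17]=E7: 3-byte lead, need 2 cont bytes. acc=0x7
Byte[18]=B8: continuation. acc=(acc<<6)|0x38=0x1F8
Byte[19]=BA: continuation. acc=(acc<<6)|0x3A=0x7E3A
Completed: cp=U+7E3A (starts at byte 17)

Answer: U+27F9 U+14BF0 U+25ACE U+22C4F U+059C U+7E3A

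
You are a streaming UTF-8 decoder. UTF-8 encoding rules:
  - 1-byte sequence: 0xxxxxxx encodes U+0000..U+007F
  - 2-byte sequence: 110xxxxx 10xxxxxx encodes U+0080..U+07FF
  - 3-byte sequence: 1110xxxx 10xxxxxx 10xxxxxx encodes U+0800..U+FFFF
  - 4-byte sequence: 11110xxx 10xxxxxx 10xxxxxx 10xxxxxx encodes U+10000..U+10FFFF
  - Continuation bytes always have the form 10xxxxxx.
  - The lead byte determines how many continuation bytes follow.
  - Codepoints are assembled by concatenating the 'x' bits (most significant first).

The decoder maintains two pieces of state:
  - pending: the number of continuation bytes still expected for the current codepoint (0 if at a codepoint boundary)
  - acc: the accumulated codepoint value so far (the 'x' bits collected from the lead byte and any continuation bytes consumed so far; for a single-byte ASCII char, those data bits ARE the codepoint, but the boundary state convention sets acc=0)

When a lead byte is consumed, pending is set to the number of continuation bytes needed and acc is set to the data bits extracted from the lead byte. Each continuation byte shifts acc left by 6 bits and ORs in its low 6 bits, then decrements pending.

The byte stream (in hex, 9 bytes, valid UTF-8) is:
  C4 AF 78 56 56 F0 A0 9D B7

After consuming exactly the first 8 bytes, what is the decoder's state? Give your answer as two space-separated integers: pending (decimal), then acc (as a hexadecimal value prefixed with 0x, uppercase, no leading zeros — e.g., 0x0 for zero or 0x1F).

Byte[0]=C4: 2-byte lead. pending=1, acc=0x4
Byte[1]=AF: continuation. acc=(acc<<6)|0x2F=0x12F, pending=0
Byte[2]=78: 1-byte. pending=0, acc=0x0
Byte[3]=56: 1-byte. pending=0, acc=0x0
Byte[4]=56: 1-byte. pending=0, acc=0x0
Byte[5]=F0: 4-byte lead. pending=3, acc=0x0
Byte[6]=A0: continuation. acc=(acc<<6)|0x20=0x20, pending=2
Byte[7]=9D: continuation. acc=(acc<<6)|0x1D=0x81D, pending=1

Answer: 1 0x81D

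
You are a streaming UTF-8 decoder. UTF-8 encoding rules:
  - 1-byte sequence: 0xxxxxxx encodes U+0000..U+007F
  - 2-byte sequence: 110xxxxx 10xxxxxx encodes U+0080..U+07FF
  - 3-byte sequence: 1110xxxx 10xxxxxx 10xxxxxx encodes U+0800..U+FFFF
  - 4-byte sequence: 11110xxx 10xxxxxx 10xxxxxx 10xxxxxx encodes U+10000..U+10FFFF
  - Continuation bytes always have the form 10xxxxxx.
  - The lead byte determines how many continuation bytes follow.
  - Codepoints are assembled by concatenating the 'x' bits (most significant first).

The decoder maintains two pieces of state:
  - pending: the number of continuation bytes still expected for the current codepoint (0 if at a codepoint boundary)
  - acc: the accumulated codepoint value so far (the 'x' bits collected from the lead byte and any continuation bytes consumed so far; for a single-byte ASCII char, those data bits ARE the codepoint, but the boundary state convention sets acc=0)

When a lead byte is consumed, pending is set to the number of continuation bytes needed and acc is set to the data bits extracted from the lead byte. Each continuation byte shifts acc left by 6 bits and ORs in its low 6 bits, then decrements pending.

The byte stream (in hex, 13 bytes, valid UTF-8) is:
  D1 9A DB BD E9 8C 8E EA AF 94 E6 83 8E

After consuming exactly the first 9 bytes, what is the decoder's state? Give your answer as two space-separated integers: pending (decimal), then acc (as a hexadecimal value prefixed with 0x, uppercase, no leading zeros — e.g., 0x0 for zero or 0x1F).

Answer: 1 0x2AF

Derivation:
Byte[0]=D1: 2-byte lead. pending=1, acc=0x11
Byte[1]=9A: continuation. acc=(acc<<6)|0x1A=0x45A, pending=0
Byte[2]=DB: 2-byte lead. pending=1, acc=0x1B
Byte[3]=BD: continuation. acc=(acc<<6)|0x3D=0x6FD, pending=0
Byte[4]=E9: 3-byte lead. pending=2, acc=0x9
Byte[5]=8C: continuation. acc=(acc<<6)|0x0C=0x24C, pending=1
Byte[6]=8E: continuation. acc=(acc<<6)|0x0E=0x930E, pending=0
Byte[7]=EA: 3-byte lead. pending=2, acc=0xA
Byte[8]=AF: continuation. acc=(acc<<6)|0x2F=0x2AF, pending=1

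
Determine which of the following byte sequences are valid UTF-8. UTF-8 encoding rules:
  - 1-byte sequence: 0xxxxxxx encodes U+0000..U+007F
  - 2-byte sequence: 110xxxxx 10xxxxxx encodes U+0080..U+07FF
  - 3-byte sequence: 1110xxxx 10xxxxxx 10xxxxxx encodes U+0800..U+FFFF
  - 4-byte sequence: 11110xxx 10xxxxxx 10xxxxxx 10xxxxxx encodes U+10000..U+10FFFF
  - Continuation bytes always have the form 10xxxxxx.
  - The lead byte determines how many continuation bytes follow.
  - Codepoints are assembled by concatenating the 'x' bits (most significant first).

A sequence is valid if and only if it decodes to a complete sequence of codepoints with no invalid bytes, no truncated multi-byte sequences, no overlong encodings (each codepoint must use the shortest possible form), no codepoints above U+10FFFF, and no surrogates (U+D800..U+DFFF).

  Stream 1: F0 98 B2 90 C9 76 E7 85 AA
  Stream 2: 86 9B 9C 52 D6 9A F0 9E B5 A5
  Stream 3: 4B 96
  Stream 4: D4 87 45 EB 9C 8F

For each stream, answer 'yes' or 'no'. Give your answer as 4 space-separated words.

Answer: no no no yes

Derivation:
Stream 1: error at byte offset 5. INVALID
Stream 2: error at byte offset 0. INVALID
Stream 3: error at byte offset 1. INVALID
Stream 4: decodes cleanly. VALID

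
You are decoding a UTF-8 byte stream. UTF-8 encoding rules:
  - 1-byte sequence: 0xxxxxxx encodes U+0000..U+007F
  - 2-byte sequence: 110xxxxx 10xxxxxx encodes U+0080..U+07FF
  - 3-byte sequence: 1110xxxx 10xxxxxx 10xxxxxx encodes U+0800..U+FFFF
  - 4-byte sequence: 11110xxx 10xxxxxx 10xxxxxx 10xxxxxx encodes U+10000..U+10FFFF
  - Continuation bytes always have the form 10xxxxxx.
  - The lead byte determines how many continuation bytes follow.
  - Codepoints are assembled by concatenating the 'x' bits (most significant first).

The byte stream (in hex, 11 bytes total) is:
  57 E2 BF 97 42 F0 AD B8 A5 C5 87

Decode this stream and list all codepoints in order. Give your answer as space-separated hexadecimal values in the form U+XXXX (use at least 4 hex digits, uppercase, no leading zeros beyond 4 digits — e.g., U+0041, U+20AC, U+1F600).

Answer: U+0057 U+2FD7 U+0042 U+2DE25 U+0147

Derivation:
Byte[0]=57: 1-byte ASCII. cp=U+0057
Byte[1]=E2: 3-byte lead, need 2 cont bytes. acc=0x2
Byte[2]=BF: continuation. acc=(acc<<6)|0x3F=0xBF
Byte[3]=97: continuation. acc=(acc<<6)|0x17=0x2FD7
Completed: cp=U+2FD7 (starts at byte 1)
Byte[4]=42: 1-byte ASCII. cp=U+0042
Byte[5]=F0: 4-byte lead, need 3 cont bytes. acc=0x0
Byte[6]=AD: continuation. acc=(acc<<6)|0x2D=0x2D
Byte[7]=B8: continuation. acc=(acc<<6)|0x38=0xB78
Byte[8]=A5: continuation. acc=(acc<<6)|0x25=0x2DE25
Completed: cp=U+2DE25 (starts at byte 5)
Byte[9]=C5: 2-byte lead, need 1 cont bytes. acc=0x5
Byte[10]=87: continuation. acc=(acc<<6)|0x07=0x147
Completed: cp=U+0147 (starts at byte 9)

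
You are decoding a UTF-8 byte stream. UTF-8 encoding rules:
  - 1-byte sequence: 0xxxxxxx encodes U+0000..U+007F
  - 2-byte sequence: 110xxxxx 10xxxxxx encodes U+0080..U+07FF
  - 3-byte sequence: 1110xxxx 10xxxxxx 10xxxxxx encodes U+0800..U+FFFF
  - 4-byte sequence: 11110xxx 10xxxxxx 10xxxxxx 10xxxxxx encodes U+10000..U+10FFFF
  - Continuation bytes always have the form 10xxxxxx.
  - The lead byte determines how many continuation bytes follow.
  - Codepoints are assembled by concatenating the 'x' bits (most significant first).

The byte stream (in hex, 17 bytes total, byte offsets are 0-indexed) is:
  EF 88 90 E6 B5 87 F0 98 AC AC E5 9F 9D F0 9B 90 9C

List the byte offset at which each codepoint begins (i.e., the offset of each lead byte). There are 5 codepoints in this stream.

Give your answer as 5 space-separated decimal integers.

Byte[0]=EF: 3-byte lead, need 2 cont bytes. acc=0xF
Byte[1]=88: continuation. acc=(acc<<6)|0x08=0x3C8
Byte[2]=90: continuation. acc=(acc<<6)|0x10=0xF210
Completed: cp=U+F210 (starts at byte 0)
Byte[3]=E6: 3-byte lead, need 2 cont bytes. acc=0x6
Byte[4]=B5: continuation. acc=(acc<<6)|0x35=0x1B5
Byte[5]=87: continuation. acc=(acc<<6)|0x07=0x6D47
Completed: cp=U+6D47 (starts at byte 3)
Byte[6]=F0: 4-byte lead, need 3 cont bytes. acc=0x0
Byte[7]=98: continuation. acc=(acc<<6)|0x18=0x18
Byte[8]=AC: continuation. acc=(acc<<6)|0x2C=0x62C
Byte[9]=AC: continuation. acc=(acc<<6)|0x2C=0x18B2C
Completed: cp=U+18B2C (starts at byte 6)
Byte[10]=E5: 3-byte lead, need 2 cont bytes. acc=0x5
Byte[11]=9F: continuation. acc=(acc<<6)|0x1F=0x15F
Byte[12]=9D: continuation. acc=(acc<<6)|0x1D=0x57DD
Completed: cp=U+57DD (starts at byte 10)
Byte[13]=F0: 4-byte lead, need 3 cont bytes. acc=0x0
Byte[14]=9B: continuation. acc=(acc<<6)|0x1B=0x1B
Byte[15]=90: continuation. acc=(acc<<6)|0x10=0x6D0
Byte[16]=9C: continuation. acc=(acc<<6)|0x1C=0x1B41C
Completed: cp=U+1B41C (starts at byte 13)

Answer: 0 3 6 10 13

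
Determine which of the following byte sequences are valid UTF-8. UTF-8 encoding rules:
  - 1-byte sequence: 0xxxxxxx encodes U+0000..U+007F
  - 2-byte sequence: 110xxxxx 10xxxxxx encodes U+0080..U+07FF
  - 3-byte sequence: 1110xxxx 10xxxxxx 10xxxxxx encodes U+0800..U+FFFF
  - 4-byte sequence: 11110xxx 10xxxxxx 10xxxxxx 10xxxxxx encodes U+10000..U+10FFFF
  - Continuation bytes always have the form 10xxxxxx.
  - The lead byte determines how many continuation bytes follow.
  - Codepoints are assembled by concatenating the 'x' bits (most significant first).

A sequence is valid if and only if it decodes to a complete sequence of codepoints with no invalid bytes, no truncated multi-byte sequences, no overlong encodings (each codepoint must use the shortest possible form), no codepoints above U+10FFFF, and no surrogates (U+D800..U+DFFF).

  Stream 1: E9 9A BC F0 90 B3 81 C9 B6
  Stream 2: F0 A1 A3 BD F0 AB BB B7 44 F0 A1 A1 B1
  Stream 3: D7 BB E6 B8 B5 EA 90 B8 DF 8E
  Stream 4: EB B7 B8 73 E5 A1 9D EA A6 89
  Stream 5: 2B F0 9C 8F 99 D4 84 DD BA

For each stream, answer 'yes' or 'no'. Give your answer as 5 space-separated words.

Stream 1: decodes cleanly. VALID
Stream 2: decodes cleanly. VALID
Stream 3: decodes cleanly. VALID
Stream 4: decodes cleanly. VALID
Stream 5: decodes cleanly. VALID

Answer: yes yes yes yes yes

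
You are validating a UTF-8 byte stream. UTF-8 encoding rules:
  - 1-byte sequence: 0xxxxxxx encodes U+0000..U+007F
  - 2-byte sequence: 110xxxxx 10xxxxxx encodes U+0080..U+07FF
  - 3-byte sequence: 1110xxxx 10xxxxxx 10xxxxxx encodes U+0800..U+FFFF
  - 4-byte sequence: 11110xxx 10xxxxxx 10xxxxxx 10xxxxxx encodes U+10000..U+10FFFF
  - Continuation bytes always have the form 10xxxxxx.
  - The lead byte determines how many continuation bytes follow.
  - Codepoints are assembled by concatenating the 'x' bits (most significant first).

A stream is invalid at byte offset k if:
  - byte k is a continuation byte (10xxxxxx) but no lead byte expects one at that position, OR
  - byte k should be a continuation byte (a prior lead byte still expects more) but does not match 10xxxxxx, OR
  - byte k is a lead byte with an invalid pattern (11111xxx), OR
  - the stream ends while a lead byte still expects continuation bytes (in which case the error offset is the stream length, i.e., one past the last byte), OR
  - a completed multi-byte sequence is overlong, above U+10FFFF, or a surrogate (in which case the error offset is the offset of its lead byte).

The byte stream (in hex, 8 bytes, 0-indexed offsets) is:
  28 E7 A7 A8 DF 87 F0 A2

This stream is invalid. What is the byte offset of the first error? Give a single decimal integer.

Answer: 8

Derivation:
Byte[0]=28: 1-byte ASCII. cp=U+0028
Byte[1]=E7: 3-byte lead, need 2 cont bytes. acc=0x7
Byte[2]=A7: continuation. acc=(acc<<6)|0x27=0x1E7
Byte[3]=A8: continuation. acc=(acc<<6)|0x28=0x79E8
Completed: cp=U+79E8 (starts at byte 1)
Byte[4]=DF: 2-byte lead, need 1 cont bytes. acc=0x1F
Byte[5]=87: continuation. acc=(acc<<6)|0x07=0x7C7
Completed: cp=U+07C7 (starts at byte 4)
Byte[6]=F0: 4-byte lead, need 3 cont bytes. acc=0x0
Byte[7]=A2: continuation. acc=(acc<<6)|0x22=0x22
Byte[8]: stream ended, expected continuation. INVALID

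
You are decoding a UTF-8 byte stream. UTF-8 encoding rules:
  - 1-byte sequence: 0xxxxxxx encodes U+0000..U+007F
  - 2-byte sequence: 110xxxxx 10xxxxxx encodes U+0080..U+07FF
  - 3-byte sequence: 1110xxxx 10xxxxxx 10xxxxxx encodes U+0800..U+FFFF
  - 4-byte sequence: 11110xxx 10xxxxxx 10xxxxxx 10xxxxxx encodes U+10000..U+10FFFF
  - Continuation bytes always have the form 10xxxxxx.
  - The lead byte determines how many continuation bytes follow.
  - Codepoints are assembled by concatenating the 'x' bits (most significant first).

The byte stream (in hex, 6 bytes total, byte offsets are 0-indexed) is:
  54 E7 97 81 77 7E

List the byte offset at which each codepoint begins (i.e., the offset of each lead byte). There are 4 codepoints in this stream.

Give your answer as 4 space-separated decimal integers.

Answer: 0 1 4 5

Derivation:
Byte[0]=54: 1-byte ASCII. cp=U+0054
Byte[1]=E7: 3-byte lead, need 2 cont bytes. acc=0x7
Byte[2]=97: continuation. acc=(acc<<6)|0x17=0x1D7
Byte[3]=81: continuation. acc=(acc<<6)|0x01=0x75C1
Completed: cp=U+75C1 (starts at byte 1)
Byte[4]=77: 1-byte ASCII. cp=U+0077
Byte[5]=7E: 1-byte ASCII. cp=U+007E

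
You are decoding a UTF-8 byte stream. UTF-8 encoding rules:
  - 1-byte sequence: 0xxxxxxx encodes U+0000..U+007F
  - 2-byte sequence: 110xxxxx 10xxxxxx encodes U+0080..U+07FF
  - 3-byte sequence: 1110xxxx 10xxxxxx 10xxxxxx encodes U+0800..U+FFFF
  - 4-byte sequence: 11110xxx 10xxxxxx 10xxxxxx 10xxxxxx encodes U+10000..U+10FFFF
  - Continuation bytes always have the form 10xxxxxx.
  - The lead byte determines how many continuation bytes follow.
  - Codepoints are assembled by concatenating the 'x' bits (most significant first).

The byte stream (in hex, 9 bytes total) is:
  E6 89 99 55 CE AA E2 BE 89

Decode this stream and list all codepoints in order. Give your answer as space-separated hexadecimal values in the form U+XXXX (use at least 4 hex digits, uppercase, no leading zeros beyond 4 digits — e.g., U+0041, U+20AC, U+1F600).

Answer: U+6259 U+0055 U+03AA U+2F89

Derivation:
Byte[0]=E6: 3-byte lead, need 2 cont bytes. acc=0x6
Byte[1]=89: continuation. acc=(acc<<6)|0x09=0x189
Byte[2]=99: continuation. acc=(acc<<6)|0x19=0x6259
Completed: cp=U+6259 (starts at byte 0)
Byte[3]=55: 1-byte ASCII. cp=U+0055
Byte[4]=CE: 2-byte lead, need 1 cont bytes. acc=0xE
Byte[5]=AA: continuation. acc=(acc<<6)|0x2A=0x3AA
Completed: cp=U+03AA (starts at byte 4)
Byte[6]=E2: 3-byte lead, need 2 cont bytes. acc=0x2
Byte[7]=BE: continuation. acc=(acc<<6)|0x3E=0xBE
Byte[8]=89: continuation. acc=(acc<<6)|0x09=0x2F89
Completed: cp=U+2F89 (starts at byte 6)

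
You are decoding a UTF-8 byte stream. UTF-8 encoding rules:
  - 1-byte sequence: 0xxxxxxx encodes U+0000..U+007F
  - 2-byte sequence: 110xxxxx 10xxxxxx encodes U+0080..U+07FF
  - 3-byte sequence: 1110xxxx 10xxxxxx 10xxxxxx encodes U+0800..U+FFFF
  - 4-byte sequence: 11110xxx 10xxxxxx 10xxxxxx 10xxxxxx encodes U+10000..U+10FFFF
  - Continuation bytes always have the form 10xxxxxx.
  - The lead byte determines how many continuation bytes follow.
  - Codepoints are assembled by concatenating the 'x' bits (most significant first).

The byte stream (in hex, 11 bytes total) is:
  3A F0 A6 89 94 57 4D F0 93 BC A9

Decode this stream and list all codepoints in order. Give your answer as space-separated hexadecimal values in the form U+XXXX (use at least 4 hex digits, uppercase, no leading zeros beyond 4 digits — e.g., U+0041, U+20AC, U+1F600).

Answer: U+003A U+26254 U+0057 U+004D U+13F29

Derivation:
Byte[0]=3A: 1-byte ASCII. cp=U+003A
Byte[1]=F0: 4-byte lead, need 3 cont bytes. acc=0x0
Byte[2]=A6: continuation. acc=(acc<<6)|0x26=0x26
Byte[3]=89: continuation. acc=(acc<<6)|0x09=0x989
Byte[4]=94: continuation. acc=(acc<<6)|0x14=0x26254
Completed: cp=U+26254 (starts at byte 1)
Byte[5]=57: 1-byte ASCII. cp=U+0057
Byte[6]=4D: 1-byte ASCII. cp=U+004D
Byte[7]=F0: 4-byte lead, need 3 cont bytes. acc=0x0
Byte[8]=93: continuation. acc=(acc<<6)|0x13=0x13
Byte[9]=BC: continuation. acc=(acc<<6)|0x3C=0x4FC
Byte[10]=A9: continuation. acc=(acc<<6)|0x29=0x13F29
Completed: cp=U+13F29 (starts at byte 7)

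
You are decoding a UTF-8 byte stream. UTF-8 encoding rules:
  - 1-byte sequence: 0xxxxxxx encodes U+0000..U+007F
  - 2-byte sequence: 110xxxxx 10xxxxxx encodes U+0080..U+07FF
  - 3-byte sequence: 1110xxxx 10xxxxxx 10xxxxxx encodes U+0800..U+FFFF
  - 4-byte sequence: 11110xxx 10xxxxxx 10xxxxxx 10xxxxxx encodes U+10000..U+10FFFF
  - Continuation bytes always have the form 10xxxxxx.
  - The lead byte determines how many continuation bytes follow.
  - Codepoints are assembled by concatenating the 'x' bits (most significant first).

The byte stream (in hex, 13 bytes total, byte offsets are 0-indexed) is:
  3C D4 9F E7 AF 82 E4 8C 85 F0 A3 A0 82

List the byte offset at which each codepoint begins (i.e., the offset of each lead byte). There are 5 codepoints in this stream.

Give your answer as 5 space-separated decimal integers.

Answer: 0 1 3 6 9

Derivation:
Byte[0]=3C: 1-byte ASCII. cp=U+003C
Byte[1]=D4: 2-byte lead, need 1 cont bytes. acc=0x14
Byte[2]=9F: continuation. acc=(acc<<6)|0x1F=0x51F
Completed: cp=U+051F (starts at byte 1)
Byte[3]=E7: 3-byte lead, need 2 cont bytes. acc=0x7
Byte[4]=AF: continuation. acc=(acc<<6)|0x2F=0x1EF
Byte[5]=82: continuation. acc=(acc<<6)|0x02=0x7BC2
Completed: cp=U+7BC2 (starts at byte 3)
Byte[6]=E4: 3-byte lead, need 2 cont bytes. acc=0x4
Byte[7]=8C: continuation. acc=(acc<<6)|0x0C=0x10C
Byte[8]=85: continuation. acc=(acc<<6)|0x05=0x4305
Completed: cp=U+4305 (starts at byte 6)
Byte[9]=F0: 4-byte lead, need 3 cont bytes. acc=0x0
Byte[10]=A3: continuation. acc=(acc<<6)|0x23=0x23
Byte[11]=A0: continuation. acc=(acc<<6)|0x20=0x8E0
Byte[12]=82: continuation. acc=(acc<<6)|0x02=0x23802
Completed: cp=U+23802 (starts at byte 9)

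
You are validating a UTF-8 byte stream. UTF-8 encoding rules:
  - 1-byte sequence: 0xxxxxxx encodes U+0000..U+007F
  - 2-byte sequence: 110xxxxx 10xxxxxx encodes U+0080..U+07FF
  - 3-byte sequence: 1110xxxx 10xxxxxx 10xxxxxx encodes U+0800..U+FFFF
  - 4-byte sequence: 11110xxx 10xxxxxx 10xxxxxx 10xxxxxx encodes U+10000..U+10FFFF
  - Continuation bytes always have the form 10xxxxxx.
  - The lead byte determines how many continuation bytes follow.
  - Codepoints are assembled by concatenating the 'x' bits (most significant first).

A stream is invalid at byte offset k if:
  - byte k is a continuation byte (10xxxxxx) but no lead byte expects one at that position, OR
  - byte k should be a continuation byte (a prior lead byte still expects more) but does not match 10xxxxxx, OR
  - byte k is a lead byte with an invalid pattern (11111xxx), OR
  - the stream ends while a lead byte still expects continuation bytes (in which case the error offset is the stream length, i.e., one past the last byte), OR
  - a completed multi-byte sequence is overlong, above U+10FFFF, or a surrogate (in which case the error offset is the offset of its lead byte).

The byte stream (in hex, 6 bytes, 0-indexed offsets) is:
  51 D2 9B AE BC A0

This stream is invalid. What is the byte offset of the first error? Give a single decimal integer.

Answer: 3

Derivation:
Byte[0]=51: 1-byte ASCII. cp=U+0051
Byte[1]=D2: 2-byte lead, need 1 cont bytes. acc=0x12
Byte[2]=9B: continuation. acc=(acc<<6)|0x1B=0x49B
Completed: cp=U+049B (starts at byte 1)
Byte[3]=AE: INVALID lead byte (not 0xxx/110x/1110/11110)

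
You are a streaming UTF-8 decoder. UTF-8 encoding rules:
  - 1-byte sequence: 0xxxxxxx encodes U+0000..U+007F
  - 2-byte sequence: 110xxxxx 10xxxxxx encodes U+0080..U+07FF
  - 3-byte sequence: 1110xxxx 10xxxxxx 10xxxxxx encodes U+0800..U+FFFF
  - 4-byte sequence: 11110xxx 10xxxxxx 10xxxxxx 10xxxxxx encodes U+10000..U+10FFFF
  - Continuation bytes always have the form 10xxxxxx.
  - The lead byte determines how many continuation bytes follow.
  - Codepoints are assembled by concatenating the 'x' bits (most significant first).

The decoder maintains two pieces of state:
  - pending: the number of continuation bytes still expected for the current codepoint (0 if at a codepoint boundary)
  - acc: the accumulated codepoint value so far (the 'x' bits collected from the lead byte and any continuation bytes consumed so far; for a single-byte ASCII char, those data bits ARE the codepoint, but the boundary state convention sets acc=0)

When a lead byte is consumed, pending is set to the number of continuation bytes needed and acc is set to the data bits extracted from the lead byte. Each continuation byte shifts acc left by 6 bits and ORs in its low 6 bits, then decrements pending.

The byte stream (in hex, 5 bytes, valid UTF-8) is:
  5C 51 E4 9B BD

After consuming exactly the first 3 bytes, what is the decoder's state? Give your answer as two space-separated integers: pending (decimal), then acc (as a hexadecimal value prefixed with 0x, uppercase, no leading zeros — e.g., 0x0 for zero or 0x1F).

Byte[0]=5C: 1-byte. pending=0, acc=0x0
Byte[1]=51: 1-byte. pending=0, acc=0x0
Byte[2]=E4: 3-byte lead. pending=2, acc=0x4

Answer: 2 0x4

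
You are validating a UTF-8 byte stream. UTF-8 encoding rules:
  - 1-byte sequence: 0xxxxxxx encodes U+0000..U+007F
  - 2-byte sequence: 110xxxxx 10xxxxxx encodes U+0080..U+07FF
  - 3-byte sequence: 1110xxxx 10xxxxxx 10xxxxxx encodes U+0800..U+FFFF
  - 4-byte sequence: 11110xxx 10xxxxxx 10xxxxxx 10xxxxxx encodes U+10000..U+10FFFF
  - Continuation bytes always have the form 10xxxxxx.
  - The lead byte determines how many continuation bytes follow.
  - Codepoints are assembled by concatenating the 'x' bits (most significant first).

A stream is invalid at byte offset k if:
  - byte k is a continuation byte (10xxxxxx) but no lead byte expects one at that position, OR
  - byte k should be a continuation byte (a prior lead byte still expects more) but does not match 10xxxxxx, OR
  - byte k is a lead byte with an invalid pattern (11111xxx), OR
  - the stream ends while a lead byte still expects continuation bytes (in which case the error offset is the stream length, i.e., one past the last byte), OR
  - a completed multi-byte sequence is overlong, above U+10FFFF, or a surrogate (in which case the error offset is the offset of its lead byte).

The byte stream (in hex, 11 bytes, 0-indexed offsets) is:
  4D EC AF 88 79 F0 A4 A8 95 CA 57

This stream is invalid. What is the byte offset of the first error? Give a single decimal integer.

Answer: 10

Derivation:
Byte[0]=4D: 1-byte ASCII. cp=U+004D
Byte[1]=EC: 3-byte lead, need 2 cont bytes. acc=0xC
Byte[2]=AF: continuation. acc=(acc<<6)|0x2F=0x32F
Byte[3]=88: continuation. acc=(acc<<6)|0x08=0xCBC8
Completed: cp=U+CBC8 (starts at byte 1)
Byte[4]=79: 1-byte ASCII. cp=U+0079
Byte[5]=F0: 4-byte lead, need 3 cont bytes. acc=0x0
Byte[6]=A4: continuation. acc=(acc<<6)|0x24=0x24
Byte[7]=A8: continuation. acc=(acc<<6)|0x28=0x928
Byte[8]=95: continuation. acc=(acc<<6)|0x15=0x24A15
Completed: cp=U+24A15 (starts at byte 5)
Byte[9]=CA: 2-byte lead, need 1 cont bytes. acc=0xA
Byte[10]=57: expected 10xxxxxx continuation. INVALID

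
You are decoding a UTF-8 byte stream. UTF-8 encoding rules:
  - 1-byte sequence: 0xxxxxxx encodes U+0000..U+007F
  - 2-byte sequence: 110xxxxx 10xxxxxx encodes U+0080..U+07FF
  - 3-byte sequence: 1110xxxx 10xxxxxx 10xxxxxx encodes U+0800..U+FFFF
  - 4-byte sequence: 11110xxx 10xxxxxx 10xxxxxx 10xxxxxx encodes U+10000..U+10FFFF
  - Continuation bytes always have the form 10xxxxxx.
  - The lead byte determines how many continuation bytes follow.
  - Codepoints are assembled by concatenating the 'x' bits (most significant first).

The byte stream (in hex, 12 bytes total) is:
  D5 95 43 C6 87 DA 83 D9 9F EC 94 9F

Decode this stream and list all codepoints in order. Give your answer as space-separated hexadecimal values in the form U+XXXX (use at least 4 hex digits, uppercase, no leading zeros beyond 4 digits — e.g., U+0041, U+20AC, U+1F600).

Byte[0]=D5: 2-byte lead, need 1 cont bytes. acc=0x15
Byte[1]=95: continuation. acc=(acc<<6)|0x15=0x555
Completed: cp=U+0555 (starts at byte 0)
Byte[2]=43: 1-byte ASCII. cp=U+0043
Byte[3]=C6: 2-byte lead, need 1 cont bytes. acc=0x6
Byte[4]=87: continuation. acc=(acc<<6)|0x07=0x187
Completed: cp=U+0187 (starts at byte 3)
Byte[5]=DA: 2-byte lead, need 1 cont bytes. acc=0x1A
Byte[6]=83: continuation. acc=(acc<<6)|0x03=0x683
Completed: cp=U+0683 (starts at byte 5)
Byte[7]=D9: 2-byte lead, need 1 cont bytes. acc=0x19
Byte[8]=9F: continuation. acc=(acc<<6)|0x1F=0x65F
Completed: cp=U+065F (starts at byte 7)
Byte[9]=EC: 3-byte lead, need 2 cont bytes. acc=0xC
Byte[10]=94: continuation. acc=(acc<<6)|0x14=0x314
Byte[11]=9F: continuation. acc=(acc<<6)|0x1F=0xC51F
Completed: cp=U+C51F (starts at byte 9)

Answer: U+0555 U+0043 U+0187 U+0683 U+065F U+C51F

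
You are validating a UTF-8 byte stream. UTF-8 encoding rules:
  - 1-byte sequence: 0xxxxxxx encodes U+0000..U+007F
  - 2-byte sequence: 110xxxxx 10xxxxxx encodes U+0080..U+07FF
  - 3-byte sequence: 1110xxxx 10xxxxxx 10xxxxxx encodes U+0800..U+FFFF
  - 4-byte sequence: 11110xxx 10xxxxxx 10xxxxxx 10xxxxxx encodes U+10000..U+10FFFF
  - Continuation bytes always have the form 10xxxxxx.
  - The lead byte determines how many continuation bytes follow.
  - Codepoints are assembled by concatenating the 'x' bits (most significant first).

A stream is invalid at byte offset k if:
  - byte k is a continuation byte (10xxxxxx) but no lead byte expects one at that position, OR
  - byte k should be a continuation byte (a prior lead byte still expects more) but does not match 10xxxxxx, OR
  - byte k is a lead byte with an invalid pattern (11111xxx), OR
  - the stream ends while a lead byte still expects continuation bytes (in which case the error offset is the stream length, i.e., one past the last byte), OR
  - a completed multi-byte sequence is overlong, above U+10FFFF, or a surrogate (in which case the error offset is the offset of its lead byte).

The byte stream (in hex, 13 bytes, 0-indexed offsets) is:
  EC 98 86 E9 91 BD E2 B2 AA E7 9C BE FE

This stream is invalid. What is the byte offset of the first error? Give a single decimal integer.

Answer: 12

Derivation:
Byte[0]=EC: 3-byte lead, need 2 cont bytes. acc=0xC
Byte[1]=98: continuation. acc=(acc<<6)|0x18=0x318
Byte[2]=86: continuation. acc=(acc<<6)|0x06=0xC606
Completed: cp=U+C606 (starts at byte 0)
Byte[3]=E9: 3-byte lead, need 2 cont bytes. acc=0x9
Byte[4]=91: continuation. acc=(acc<<6)|0x11=0x251
Byte[5]=BD: continuation. acc=(acc<<6)|0x3D=0x947D
Completed: cp=U+947D (starts at byte 3)
Byte[6]=E2: 3-byte lead, need 2 cont bytes. acc=0x2
Byte[7]=B2: continuation. acc=(acc<<6)|0x32=0xB2
Byte[8]=AA: continuation. acc=(acc<<6)|0x2A=0x2CAA
Completed: cp=U+2CAA (starts at byte 6)
Byte[9]=E7: 3-byte lead, need 2 cont bytes. acc=0x7
Byte[10]=9C: continuation. acc=(acc<<6)|0x1C=0x1DC
Byte[11]=BE: continuation. acc=(acc<<6)|0x3E=0x773E
Completed: cp=U+773E (starts at byte 9)
Byte[12]=FE: INVALID lead byte (not 0xxx/110x/1110/11110)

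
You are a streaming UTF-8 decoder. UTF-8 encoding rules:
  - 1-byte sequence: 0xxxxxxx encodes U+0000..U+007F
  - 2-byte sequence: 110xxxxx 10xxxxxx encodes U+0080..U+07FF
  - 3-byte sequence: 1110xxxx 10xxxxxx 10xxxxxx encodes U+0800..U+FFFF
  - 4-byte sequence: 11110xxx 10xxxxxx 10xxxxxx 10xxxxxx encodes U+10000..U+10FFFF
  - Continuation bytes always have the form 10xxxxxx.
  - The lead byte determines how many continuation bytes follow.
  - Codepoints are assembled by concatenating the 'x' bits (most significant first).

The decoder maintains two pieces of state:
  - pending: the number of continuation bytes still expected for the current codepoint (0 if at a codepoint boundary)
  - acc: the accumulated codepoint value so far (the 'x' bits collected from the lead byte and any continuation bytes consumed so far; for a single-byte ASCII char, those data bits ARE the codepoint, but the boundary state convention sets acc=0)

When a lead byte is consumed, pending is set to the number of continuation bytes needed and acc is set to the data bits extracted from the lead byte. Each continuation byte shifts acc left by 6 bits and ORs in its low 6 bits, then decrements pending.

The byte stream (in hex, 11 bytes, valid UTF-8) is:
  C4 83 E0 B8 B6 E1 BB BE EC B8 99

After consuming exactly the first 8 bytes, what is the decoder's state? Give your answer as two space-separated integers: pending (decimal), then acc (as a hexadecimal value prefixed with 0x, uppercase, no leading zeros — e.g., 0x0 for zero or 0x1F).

Answer: 0 0x1EFE

Derivation:
Byte[0]=C4: 2-byte lead. pending=1, acc=0x4
Byte[1]=83: continuation. acc=(acc<<6)|0x03=0x103, pending=0
Byte[2]=E0: 3-byte lead. pending=2, acc=0x0
Byte[3]=B8: continuation. acc=(acc<<6)|0x38=0x38, pending=1
Byte[4]=B6: continuation. acc=(acc<<6)|0x36=0xE36, pending=0
Byte[5]=E1: 3-byte lead. pending=2, acc=0x1
Byte[6]=BB: continuation. acc=(acc<<6)|0x3B=0x7B, pending=1
Byte[7]=BE: continuation. acc=(acc<<6)|0x3E=0x1EFE, pending=0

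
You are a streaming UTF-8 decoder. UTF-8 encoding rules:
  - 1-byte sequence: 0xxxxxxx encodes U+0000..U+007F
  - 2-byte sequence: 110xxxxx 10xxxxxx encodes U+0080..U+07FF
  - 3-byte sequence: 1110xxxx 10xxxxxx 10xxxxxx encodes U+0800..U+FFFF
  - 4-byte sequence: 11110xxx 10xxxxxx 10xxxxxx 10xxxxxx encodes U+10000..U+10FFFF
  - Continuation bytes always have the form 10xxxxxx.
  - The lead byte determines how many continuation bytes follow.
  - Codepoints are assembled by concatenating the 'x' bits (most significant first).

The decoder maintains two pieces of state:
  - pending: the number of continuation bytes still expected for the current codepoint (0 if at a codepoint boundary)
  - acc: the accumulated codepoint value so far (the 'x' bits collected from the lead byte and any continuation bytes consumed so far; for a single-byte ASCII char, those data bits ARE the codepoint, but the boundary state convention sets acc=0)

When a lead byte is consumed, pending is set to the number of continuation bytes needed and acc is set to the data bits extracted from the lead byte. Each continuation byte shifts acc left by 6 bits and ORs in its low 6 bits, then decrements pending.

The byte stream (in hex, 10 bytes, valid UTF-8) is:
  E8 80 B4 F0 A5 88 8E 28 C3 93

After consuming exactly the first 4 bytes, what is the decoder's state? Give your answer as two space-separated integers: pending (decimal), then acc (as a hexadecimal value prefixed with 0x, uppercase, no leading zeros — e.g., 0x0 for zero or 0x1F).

Byte[0]=E8: 3-byte lead. pending=2, acc=0x8
Byte[1]=80: continuation. acc=(acc<<6)|0x00=0x200, pending=1
Byte[2]=B4: continuation. acc=(acc<<6)|0x34=0x8034, pending=0
Byte[3]=F0: 4-byte lead. pending=3, acc=0x0

Answer: 3 0x0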